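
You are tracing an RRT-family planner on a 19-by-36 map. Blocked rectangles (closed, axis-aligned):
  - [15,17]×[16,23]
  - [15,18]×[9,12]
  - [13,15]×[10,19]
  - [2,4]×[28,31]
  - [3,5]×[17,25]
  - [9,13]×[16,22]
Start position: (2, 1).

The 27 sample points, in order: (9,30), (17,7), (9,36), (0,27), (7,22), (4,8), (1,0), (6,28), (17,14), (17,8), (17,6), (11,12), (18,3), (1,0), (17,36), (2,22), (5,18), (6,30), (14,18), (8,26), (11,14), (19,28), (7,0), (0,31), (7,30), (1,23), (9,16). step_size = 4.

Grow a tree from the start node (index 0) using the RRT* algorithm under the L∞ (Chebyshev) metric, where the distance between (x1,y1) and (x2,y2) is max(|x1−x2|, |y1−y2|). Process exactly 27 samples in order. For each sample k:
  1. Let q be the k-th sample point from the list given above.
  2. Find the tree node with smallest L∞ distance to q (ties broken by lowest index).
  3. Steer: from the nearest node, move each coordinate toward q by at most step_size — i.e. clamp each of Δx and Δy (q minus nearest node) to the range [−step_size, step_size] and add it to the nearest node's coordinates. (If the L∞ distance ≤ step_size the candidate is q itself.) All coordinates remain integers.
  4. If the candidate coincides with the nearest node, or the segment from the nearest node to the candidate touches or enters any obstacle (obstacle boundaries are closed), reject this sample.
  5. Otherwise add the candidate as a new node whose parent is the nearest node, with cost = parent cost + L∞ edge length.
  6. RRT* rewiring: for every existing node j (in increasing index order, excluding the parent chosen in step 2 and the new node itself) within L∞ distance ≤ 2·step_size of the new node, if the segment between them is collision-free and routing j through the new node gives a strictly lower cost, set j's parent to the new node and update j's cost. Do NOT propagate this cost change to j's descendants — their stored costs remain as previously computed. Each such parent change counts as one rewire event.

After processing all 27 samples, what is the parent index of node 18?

1. q=(9,30) nearest=0 d=29 new=(6,5) → add node 1 parent=0 cost=4
2. q=(17,7) nearest=1 d=11 new=(10,7) → add node 2 parent=1 cost=8
3. q=(9,36) nearest=2 d=29 new=(9,11) → add node 3 parent=2 cost=12
4. q=(0,27) nearest=3 d=16 new=(5,15) → add node 4 parent=3 cost=16
5. q=(7,22) nearest=4 d=7 new=(7,19) → add node 5 parent=4 cost=20
6. q=(4,8) nearest=1 d=3 new=(4,8) → add node 6 parent=1 cost=7; rewire 4→6 (14<16)
7. q=(1,0) nearest=0 d=1 new=(1,0) → add node 7 parent=0 cost=1
8. q=(6,28) nearest=5 d=9 new=(6,23) → add node 8 parent=5 cost=24
9. q=(17,14) nearest=2 d=7 new=(14,11) → blocked by [13,15]×[10,19], reject
10. q=(17,8) nearest=2 d=7 new=(14,8) → add node 9 parent=2 cost=12
11. q=(17,6) nearest=9 d=3 new=(17,6) → add node 10 parent=9 cost=15
12. q=(11,12) nearest=3 d=2 new=(11,12) → add node 11 parent=3 cost=14
13. q=(18,3) nearest=10 d=3 new=(18,3) → add node 12 parent=10 cost=18
14. q=(1,0) nearest=7 d=0 → coincident, reject
15. q=(17,36) nearest=8 d=13 new=(10,27) → add node 13 parent=8 cost=28
16. q=(2,22) nearest=8 d=4 new=(2,22) → blocked by [3,5]×[17,25], reject
17. q=(5,18) nearest=5 d=2 new=(5,18) → blocked by [3,5]×[17,25], reject
18. q=(6,30) nearest=13 d=4 new=(6,30) → add node 14 parent=13 cost=32
19. q=(14,18) nearest=11 d=6 new=(14,16) → blocked by [13,15]×[10,19], reject
20. q=(8,26) nearest=13 d=2 new=(8,26) → add node 15 parent=13 cost=30
21. q=(11,14) nearest=11 d=2 new=(11,14) → add node 16 parent=11 cost=16
22. q=(19,28) nearest=13 d=9 new=(14,28) → add node 17 parent=13 cost=32
23. q=(7,0) nearest=0 d=5 new=(6,0) → add node 18 parent=0 cost=4
24. q=(0,31) nearest=14 d=6 new=(2,31) → blocked by [2,4]×[28,31], reject
25. q=(7,30) nearest=14 d=1 new=(7,30) → add node 19 parent=14 cost=33
26. q=(1,23) nearest=8 d=5 new=(2,23) → blocked by [3,5]×[17,25], reject
27. q=(9,16) nearest=16 d=2 new=(9,16) → blocked by [9,13]×[16,22], reject

Parent of node 18: 0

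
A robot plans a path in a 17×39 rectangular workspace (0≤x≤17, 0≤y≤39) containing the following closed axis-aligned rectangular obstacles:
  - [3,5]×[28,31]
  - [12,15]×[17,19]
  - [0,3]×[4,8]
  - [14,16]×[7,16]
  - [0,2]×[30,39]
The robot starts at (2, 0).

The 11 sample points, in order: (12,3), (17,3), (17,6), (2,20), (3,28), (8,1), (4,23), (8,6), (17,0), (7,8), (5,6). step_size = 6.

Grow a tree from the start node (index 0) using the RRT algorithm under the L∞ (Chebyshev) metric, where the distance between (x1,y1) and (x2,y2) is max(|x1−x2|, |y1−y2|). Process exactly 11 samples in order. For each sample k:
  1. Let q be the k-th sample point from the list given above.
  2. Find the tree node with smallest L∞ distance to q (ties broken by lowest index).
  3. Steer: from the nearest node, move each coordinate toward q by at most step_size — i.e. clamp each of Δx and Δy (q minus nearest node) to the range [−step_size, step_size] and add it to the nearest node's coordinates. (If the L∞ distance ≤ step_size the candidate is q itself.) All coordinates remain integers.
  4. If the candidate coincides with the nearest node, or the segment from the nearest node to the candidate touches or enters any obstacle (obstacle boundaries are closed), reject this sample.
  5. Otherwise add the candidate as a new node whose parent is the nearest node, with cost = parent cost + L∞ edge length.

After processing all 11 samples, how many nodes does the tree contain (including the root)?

Node count: 9

1. q=(12,3) nearest=0 d=10 new=(8,3) → add node 1 parent=0 cost=6
2. q=(17,3) nearest=1 d=9 new=(14,3) → add node 2 parent=1 cost=12
3. q=(17,6) nearest=2 d=3 new=(17,6) → add node 3 parent=2 cost=15
4. q=(2,20) nearest=3 d=15 new=(11,12) → blocked by [14,16]×[7,16], reject
5. q=(3,28) nearest=3 d=22 new=(11,12) → blocked by [14,16]×[7,16], reject
6. q=(8,1) nearest=1 d=2 new=(8,1) → add node 4 parent=1 cost=8
7. q=(4,23) nearest=3 d=17 new=(11,12) → blocked by [14,16]×[7,16], reject
8. q=(8,6) nearest=1 d=3 new=(8,6) → add node 5 parent=1 cost=9
9. q=(17,0) nearest=2 d=3 new=(17,0) → add node 6 parent=2 cost=15
10. q=(7,8) nearest=5 d=2 new=(7,8) → add node 7 parent=5 cost=11
11. q=(5,6) nearest=7 d=2 new=(5,6) → add node 8 parent=7 cost=13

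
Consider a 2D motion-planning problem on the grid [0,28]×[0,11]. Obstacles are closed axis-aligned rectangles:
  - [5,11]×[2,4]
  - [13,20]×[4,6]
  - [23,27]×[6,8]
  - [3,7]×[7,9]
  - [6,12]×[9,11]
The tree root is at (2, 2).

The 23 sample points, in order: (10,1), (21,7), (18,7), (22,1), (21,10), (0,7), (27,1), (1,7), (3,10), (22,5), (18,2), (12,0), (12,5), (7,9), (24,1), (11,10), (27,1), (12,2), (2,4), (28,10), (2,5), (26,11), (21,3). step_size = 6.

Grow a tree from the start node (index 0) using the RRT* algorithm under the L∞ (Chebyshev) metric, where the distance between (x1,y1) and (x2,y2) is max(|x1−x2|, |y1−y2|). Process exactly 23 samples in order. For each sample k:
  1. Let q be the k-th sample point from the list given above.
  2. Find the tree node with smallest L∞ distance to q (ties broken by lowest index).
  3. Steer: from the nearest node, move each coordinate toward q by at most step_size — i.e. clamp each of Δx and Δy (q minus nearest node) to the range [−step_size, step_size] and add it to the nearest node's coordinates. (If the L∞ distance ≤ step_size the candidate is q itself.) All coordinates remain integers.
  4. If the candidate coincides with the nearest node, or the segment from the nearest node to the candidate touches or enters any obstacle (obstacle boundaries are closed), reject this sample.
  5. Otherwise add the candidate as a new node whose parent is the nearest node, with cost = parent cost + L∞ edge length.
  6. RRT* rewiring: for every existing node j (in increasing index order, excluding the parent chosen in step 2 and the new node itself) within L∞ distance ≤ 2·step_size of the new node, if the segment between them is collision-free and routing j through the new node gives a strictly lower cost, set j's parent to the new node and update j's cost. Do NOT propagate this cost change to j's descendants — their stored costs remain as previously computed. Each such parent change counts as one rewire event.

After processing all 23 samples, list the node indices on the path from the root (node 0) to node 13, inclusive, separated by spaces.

Path: 0 13

1. q=(10,1) nearest=0 d=8 new=(8,1) → add node 1 parent=0 cost=6
2. q=(21,7) nearest=1 d=13 new=(14,7) → blocked by [5,11]×[2,4], reject
3. q=(18,7) nearest=1 d=10 new=(14,7) → blocked by [5,11]×[2,4], reject
4. q=(22,1) nearest=1 d=14 new=(14,1) → add node 2 parent=1 cost=12
5. q=(21,10) nearest=2 d=9 new=(20,7) → blocked by [13,20]×[4,6], reject
6. q=(0,7) nearest=0 d=5 new=(0,7) → add node 3 parent=0 cost=5
7. q=(27,1) nearest=2 d=13 new=(20,1) → add node 4 parent=2 cost=18
8. q=(1,7) nearest=3 d=1 new=(1,7) → add node 5 parent=3 cost=6
9. q=(3,10) nearest=3 d=3 new=(3,10) → add node 6 parent=3 cost=8
10. q=(22,5) nearest=4 d=4 new=(22,5) → add node 7 parent=4 cost=22
11. q=(18,2) nearest=4 d=2 new=(18,2) → add node 8 parent=4 cost=20
12. q=(12,0) nearest=2 d=2 new=(12,0) → add node 9 parent=2 cost=14
13. q=(12,5) nearest=1 d=4 new=(12,5) → blocked by [5,11]×[2,4], reject
14. q=(7,9) nearest=6 d=4 new=(7,9) → blocked by [3,7]×[7,9], reject
15. q=(24,1) nearest=4 d=4 new=(24,1) → add node 10 parent=4 cost=22
16. q=(11,10) nearest=6 d=8 new=(9,10) → blocked by [6,12]×[9,11], reject
17. q=(27,1) nearest=10 d=3 new=(27,1) → add node 11 parent=10 cost=25
18. q=(12,2) nearest=2 d=2 new=(12,2) → add node 12 parent=2 cost=14
19. q=(2,4) nearest=0 d=2 new=(2,4) → add node 13 parent=0 cost=2; rewire 5→13 (5<6)
20. q=(28,10) nearest=7 d=6 new=(28,10) → blocked by [23,27]×[6,8], reject
21. q=(2,5) nearest=13 d=1 new=(2,5) → add node 14 parent=13 cost=3
22. q=(26,11) nearest=7 d=6 new=(26,11) → blocked by [23,27]×[6,8], reject
23. q=(21,3) nearest=4 d=2 new=(21,3) → add node 15 parent=4 cost=20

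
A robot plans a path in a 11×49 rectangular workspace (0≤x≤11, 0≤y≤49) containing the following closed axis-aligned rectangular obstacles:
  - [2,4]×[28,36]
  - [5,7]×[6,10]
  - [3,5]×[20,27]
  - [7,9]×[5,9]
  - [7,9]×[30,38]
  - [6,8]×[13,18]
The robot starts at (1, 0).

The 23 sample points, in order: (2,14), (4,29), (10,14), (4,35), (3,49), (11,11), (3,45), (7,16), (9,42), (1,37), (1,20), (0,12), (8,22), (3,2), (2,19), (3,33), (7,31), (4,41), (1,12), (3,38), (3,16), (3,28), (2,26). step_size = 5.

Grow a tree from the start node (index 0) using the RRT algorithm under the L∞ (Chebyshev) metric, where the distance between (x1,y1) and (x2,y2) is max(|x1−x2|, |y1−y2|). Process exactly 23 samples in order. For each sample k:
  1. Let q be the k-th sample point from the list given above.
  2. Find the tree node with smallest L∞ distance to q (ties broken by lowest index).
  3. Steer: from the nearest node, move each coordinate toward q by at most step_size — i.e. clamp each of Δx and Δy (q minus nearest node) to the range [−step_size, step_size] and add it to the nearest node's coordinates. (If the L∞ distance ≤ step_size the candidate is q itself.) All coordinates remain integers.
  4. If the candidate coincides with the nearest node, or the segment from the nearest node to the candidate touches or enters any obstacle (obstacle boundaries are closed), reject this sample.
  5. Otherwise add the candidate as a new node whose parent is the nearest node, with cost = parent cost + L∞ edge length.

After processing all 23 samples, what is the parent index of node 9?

1. q=(2,14) nearest=0 d=14 new=(2,5) → add node 1 parent=0 cost=5
2. q=(4,29) nearest=1 d=24 new=(4,10) → add node 2 parent=1 cost=10
3. q=(10,14) nearest=2 d=6 new=(9,14) → blocked by [6,8]×[13,18], reject
4. q=(4,35) nearest=2 d=25 new=(4,15) → add node 3 parent=2 cost=15
5. q=(3,49) nearest=3 d=34 new=(3,20) → blocked by [3,5]×[20,27], reject
6. q=(11,11) nearest=2 d=7 new=(9,11) → add node 4 parent=2 cost=15
7. q=(3,45) nearest=3 d=30 new=(3,20) → blocked by [3,5]×[20,27], reject
8. q=(7,16) nearest=3 d=3 new=(7,16) → blocked by [6,8]×[13,18], reject
9. q=(9,42) nearest=3 d=27 new=(9,20) → blocked by [6,8]×[13,18], reject
10. q=(1,37) nearest=3 d=22 new=(1,20) → add node 5 parent=3 cost=20
11. q=(1,20) nearest=5 d=0 → coincident, reject
12. q=(0,12) nearest=2 d=4 new=(0,12) → add node 6 parent=2 cost=14
13. q=(8,22) nearest=3 d=7 new=(8,20) → blocked by [6,8]×[13,18], reject
14. q=(3,2) nearest=0 d=2 new=(3,2) → add node 7 parent=0 cost=2
15. q=(2,19) nearest=5 d=1 new=(2,19) → add node 8 parent=5 cost=21
16. q=(3,33) nearest=5 d=13 new=(3,25) → blocked by [3,5]×[20,27], reject
17. q=(7,31) nearest=5 d=11 new=(6,25) → blocked by [3,5]×[20,27], reject
18. q=(4,41) nearest=5 d=21 new=(4,25) → blocked by [3,5]×[20,27], reject
19. q=(1,12) nearest=6 d=1 new=(1,12) → add node 9 parent=6 cost=15
20. q=(3,38) nearest=5 d=18 new=(3,25) → blocked by [3,5]×[20,27], reject
21. q=(3,16) nearest=3 d=1 new=(3,16) → add node 10 parent=3 cost=16
22. q=(3,28) nearest=5 d=8 new=(3,25) → blocked by [3,5]×[20,27], reject
23. q=(2,26) nearest=5 d=6 new=(2,25) → add node 11 parent=5 cost=25

Parent of node 9: 6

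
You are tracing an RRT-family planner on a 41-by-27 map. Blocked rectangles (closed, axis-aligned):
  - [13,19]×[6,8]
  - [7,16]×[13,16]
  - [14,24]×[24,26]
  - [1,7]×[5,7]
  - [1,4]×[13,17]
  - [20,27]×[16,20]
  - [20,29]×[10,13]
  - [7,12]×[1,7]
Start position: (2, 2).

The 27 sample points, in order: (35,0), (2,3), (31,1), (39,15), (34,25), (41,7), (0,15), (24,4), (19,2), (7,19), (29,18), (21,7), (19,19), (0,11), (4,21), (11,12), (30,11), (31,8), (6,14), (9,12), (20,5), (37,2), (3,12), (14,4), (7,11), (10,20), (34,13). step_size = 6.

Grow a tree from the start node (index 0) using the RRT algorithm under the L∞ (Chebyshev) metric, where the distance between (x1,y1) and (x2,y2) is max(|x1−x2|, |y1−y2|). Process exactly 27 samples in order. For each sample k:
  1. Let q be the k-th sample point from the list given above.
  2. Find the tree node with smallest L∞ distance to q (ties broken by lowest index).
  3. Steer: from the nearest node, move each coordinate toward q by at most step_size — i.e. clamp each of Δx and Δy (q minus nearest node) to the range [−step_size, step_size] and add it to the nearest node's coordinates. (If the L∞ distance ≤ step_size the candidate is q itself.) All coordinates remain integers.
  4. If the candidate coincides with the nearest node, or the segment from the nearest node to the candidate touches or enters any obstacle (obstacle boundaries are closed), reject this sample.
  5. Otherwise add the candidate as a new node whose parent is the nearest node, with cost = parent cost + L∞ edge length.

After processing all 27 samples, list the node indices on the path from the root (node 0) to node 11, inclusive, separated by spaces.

Path: 0 1 3 4 6 7 11

1. q=(35,0) nearest=0 d=33 new=(8,0) → add node 1 parent=0 cost=6
2. q=(2,3) nearest=0 d=1 new=(2,3) → add node 2 parent=0 cost=1
3. q=(31,1) nearest=1 d=23 new=(14,1) → add node 3 parent=1 cost=12
4. q=(39,15) nearest=3 d=25 new=(20,7) → blocked by [13,19]×[6,8], reject
5. q=(34,25) nearest=3 d=24 new=(20,7) → blocked by [13,19]×[6,8], reject
6. q=(41,7) nearest=3 d=27 new=(20,7) → blocked by [13,19]×[6,8], reject
7. q=(0,15) nearest=2 d=12 new=(0,9) → blocked by [1,7]×[5,7], reject
8. q=(24,4) nearest=3 d=10 new=(20,4) → add node 4 parent=3 cost=18
9. q=(19,2) nearest=4 d=2 new=(19,2) → add node 5 parent=4 cost=20
10. q=(7,19) nearest=4 d=15 new=(14,10) → blocked by [13,19]×[6,8], reject
11. q=(29,18) nearest=4 d=14 new=(26,10) → blocked by [20,29]×[10,13], reject
12. q=(21,7) nearest=4 d=3 new=(21,7) → add node 6 parent=4 cost=21
13. q=(19,19) nearest=6 d=12 new=(19,13) → blocked by [20,29]×[10,13], reject
14. q=(0,11) nearest=2 d=8 new=(0,9) → blocked by [1,7]×[5,7], reject
15. q=(4,21) nearest=4 d=17 new=(14,10) → blocked by [13,19]×[6,8], reject
16. q=(11,12) nearest=2 d=9 new=(8,9) → blocked by [1,7]×[5,7], reject
17. q=(30,11) nearest=6 d=9 new=(27,11) → blocked by [20,29]×[10,13], reject
18. q=(31,8) nearest=6 d=10 new=(27,8) → add node 7 parent=6 cost=27
19. q=(6,14) nearest=2 d=11 new=(6,9) → blocked by [1,7]×[5,7], reject
20. q=(9,12) nearest=2 d=9 new=(8,9) → blocked by [1,7]×[5,7], reject
21. q=(20,5) nearest=4 d=1 new=(20,5) → add node 8 parent=4 cost=19
22. q=(37,2) nearest=7 d=10 new=(33,2) → add node 9 parent=7 cost=33
23. q=(3,12) nearest=2 d=9 new=(3,9) → blocked by [1,7]×[5,7], reject
24. q=(14,4) nearest=3 d=3 new=(14,4) → add node 10 parent=3 cost=15
25. q=(7,11) nearest=10 d=7 new=(8,10) → blocked by [7,12]×[1,7], reject
26. q=(10,20) nearest=6 d=13 new=(15,13) → blocked by [7,16]×[13,16], reject
27. q=(34,13) nearest=7 d=7 new=(33,13) → add node 11 parent=7 cost=33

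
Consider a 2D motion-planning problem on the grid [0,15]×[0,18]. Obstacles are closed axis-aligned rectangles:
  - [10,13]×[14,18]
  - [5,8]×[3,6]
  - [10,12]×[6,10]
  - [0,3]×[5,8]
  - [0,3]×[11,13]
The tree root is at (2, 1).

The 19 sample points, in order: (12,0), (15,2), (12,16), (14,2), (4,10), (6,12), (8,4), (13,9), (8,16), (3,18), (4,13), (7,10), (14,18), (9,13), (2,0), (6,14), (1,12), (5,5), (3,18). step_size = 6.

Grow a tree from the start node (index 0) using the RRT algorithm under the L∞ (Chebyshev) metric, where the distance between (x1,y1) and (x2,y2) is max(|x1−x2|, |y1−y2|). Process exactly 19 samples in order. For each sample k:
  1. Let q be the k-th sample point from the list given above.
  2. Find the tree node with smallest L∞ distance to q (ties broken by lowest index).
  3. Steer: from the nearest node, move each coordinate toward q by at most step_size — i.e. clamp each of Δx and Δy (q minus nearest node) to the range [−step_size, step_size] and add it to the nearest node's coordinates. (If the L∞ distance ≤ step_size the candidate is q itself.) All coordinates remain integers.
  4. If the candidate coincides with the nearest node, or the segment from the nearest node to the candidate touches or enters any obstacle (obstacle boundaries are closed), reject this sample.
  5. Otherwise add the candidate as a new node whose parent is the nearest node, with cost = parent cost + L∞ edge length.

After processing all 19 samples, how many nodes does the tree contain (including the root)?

1. q=(12,0) nearest=0 d=10 new=(8,0) → add node 1 parent=0 cost=6
2. q=(15,2) nearest=1 d=7 new=(14,2) → add node 2 parent=1 cost=12
3. q=(12,16) nearest=2 d=14 new=(12,8) → blocked by [10,12]×[6,10], reject
4. q=(14,2) nearest=2 d=0 → coincident, reject
5. q=(4,10) nearest=0 d=9 new=(4,7) → add node 3 parent=0 cost=6
6. q=(6,12) nearest=3 d=5 new=(6,12) → add node 4 parent=3 cost=11
7. q=(8,4) nearest=1 d=4 new=(8,4) → blocked by [5,8]×[3,6], reject
8. q=(13,9) nearest=2 d=7 new=(13,8) → add node 5 parent=2 cost=18
9. q=(8,16) nearest=4 d=4 new=(8,16) → add node 6 parent=4 cost=15
10. q=(3,18) nearest=6 d=5 new=(3,18) → add node 7 parent=6 cost=20
11. q=(4,13) nearest=4 d=2 new=(4,13) → add node 8 parent=4 cost=13
12. q=(7,10) nearest=4 d=2 new=(7,10) → add node 9 parent=4 cost=13
13. q=(14,18) nearest=6 d=6 new=(14,18) → blocked by [10,13]×[14,18], reject
14. q=(9,13) nearest=4 d=3 new=(9,13) → add node 10 parent=4 cost=14
15. q=(2,0) nearest=0 d=1 new=(2,0) → add node 11 parent=0 cost=1
16. q=(6,14) nearest=4 d=2 new=(6,14) → add node 12 parent=4 cost=13
17. q=(1,12) nearest=8 d=3 new=(1,12) → blocked by [0,3]×[11,13], reject
18. q=(5,5) nearest=3 d=2 new=(5,5) → blocked by [5,8]×[3,6], reject
19. q=(3,18) nearest=7 d=0 → coincident, reject

Node count: 13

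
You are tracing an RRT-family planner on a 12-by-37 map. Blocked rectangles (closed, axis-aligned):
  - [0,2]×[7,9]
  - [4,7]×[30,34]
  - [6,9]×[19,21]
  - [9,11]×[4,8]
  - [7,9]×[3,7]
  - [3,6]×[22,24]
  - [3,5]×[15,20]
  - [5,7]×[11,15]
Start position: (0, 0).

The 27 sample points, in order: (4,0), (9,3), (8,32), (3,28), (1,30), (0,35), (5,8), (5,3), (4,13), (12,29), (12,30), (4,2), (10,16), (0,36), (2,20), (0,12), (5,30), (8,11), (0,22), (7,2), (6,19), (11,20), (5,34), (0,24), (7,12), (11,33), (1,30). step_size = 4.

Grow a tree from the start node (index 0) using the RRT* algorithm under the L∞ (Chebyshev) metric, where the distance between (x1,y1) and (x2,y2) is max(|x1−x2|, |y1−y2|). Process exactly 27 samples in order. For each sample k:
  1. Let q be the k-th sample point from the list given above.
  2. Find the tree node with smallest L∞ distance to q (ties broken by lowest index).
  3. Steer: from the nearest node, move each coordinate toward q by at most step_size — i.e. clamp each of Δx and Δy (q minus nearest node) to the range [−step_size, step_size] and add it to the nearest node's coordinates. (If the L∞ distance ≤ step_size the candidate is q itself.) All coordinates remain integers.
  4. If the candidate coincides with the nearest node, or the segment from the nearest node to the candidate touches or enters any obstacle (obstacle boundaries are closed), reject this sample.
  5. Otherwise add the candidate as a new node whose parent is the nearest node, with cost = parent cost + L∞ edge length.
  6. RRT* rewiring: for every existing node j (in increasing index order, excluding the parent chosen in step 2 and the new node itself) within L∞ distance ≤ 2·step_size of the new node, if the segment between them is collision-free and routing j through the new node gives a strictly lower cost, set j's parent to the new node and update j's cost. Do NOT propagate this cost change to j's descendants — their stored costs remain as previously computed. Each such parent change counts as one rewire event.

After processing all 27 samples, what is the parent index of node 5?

Parent of node 5: 4

1. q=(4,0) nearest=0 d=4 new=(4,0) → add node 1 parent=0 cost=4
2. q=(9,3) nearest=1 d=5 new=(8,3) → blocked by [7,9]×[3,7], reject
3. q=(8,32) nearest=0 d=32 new=(4,4) → add node 2 parent=0 cost=4
4. q=(3,28) nearest=2 d=24 new=(3,8) → add node 3 parent=2 cost=8
5. q=(1,30) nearest=3 d=22 new=(1,12) → add node 4 parent=3 cost=12
6. q=(0,35) nearest=4 d=23 new=(0,16) → add node 5 parent=4 cost=16
7. q=(5,8) nearest=3 d=2 new=(5,8) → add node 6 parent=3 cost=10
8. q=(5,3) nearest=2 d=1 new=(5,3) → add node 7 parent=2 cost=5
9. q=(4,13) nearest=4 d=3 new=(4,13) → add node 8 parent=4 cost=15
10. q=(12,29) nearest=5 d=13 new=(4,20) → blocked by [3,5]×[15,20], reject
11. q=(12,30) nearest=5 d=14 new=(4,20) → blocked by [3,5]×[15,20], reject
12. q=(4,2) nearest=7 d=1 new=(4,2) → add node 9 parent=7 cost=6
13. q=(10,16) nearest=8 d=6 new=(8,16) → blocked by [5,7]×[11,15], reject
14. q=(0,36) nearest=5 d=20 new=(0,20) → add node 10 parent=5 cost=20
15. q=(2,20) nearest=10 d=2 new=(2,20) → add node 11 parent=10 cost=22
16. q=(0,12) nearest=4 d=1 new=(0,12) → add node 12 parent=4 cost=13; rewire 11→12 (21<22)
17. q=(5,30) nearest=10 d=10 new=(4,24) → blocked by [3,6]×[22,24], reject
18. q=(8,11) nearest=6 d=3 new=(8,11) → add node 13 parent=6 cost=13
19. q=(0,22) nearest=10 d=2 new=(0,22) → add node 14 parent=10 cost=22
20. q=(7,2) nearest=7 d=2 new=(7,2) → add node 15 parent=7 cost=7
21. q=(6,19) nearest=11 d=4 new=(6,19) → blocked by [6,9]×[19,21], reject
22. q=(11,20) nearest=8 d=7 new=(8,17) → blocked by [5,7]×[11,15], reject
23. q=(5,34) nearest=14 d=12 new=(4,26) → add node 16 parent=14 cost=26
24. q=(0,24) nearest=14 d=2 new=(0,24) → add node 17 parent=14 cost=24
25. q=(7,12) nearest=13 d=1 new=(7,12) → blocked by [5,7]×[11,15], reject
26. q=(11,33) nearest=16 d=7 new=(8,30) → add node 18 parent=16 cost=30
27. q=(1,30) nearest=16 d=4 new=(1,30) → add node 19 parent=16 cost=30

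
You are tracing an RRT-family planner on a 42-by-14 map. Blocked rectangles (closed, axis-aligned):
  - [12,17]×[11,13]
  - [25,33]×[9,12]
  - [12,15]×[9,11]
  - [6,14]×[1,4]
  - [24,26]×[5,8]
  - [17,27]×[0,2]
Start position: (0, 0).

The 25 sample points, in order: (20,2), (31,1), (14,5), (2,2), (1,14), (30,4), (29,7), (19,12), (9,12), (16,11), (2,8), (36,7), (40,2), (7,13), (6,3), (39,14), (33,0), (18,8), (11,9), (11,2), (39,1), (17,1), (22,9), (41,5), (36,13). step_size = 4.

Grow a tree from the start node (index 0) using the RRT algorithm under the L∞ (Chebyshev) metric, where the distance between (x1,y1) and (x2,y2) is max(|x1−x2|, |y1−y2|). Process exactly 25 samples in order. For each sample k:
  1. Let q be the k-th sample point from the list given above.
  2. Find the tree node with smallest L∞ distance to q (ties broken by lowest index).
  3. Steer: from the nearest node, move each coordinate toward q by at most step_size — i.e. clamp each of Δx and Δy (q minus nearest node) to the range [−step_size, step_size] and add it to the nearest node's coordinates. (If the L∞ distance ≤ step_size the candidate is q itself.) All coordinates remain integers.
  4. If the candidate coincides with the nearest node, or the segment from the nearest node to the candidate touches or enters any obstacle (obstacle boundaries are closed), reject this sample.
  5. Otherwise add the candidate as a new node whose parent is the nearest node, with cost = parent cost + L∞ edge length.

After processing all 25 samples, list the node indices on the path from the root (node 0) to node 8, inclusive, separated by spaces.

1. q=(20,2) nearest=0 d=20 new=(4,2) → add node 1 parent=0 cost=4
2. q=(31,1) nearest=1 d=27 new=(8,1) → blocked by [6,14]×[1,4], reject
3. q=(14,5) nearest=1 d=10 new=(8,5) → blocked by [6,14]×[1,4], reject
4. q=(2,2) nearest=0 d=2 new=(2,2) → add node 2 parent=0 cost=2
5. q=(1,14) nearest=1 d=12 new=(1,6) → add node 3 parent=1 cost=8
6. q=(30,4) nearest=1 d=26 new=(8,4) → blocked by [6,14]×[1,4], reject
7. q=(29,7) nearest=1 d=25 new=(8,6) → blocked by [6,14]×[1,4], reject
8. q=(19,12) nearest=1 d=15 new=(8,6) → blocked by [6,14]×[1,4], reject
9. q=(9,12) nearest=3 d=8 new=(5,10) → add node 4 parent=3 cost=12
10. q=(16,11) nearest=4 d=11 new=(9,11) → add node 5 parent=4 cost=16
11. q=(2,8) nearest=3 d=2 new=(2,8) → add node 6 parent=3 cost=10
12. q=(36,7) nearest=5 d=27 new=(13,7) → add node 7 parent=5 cost=20
13. q=(40,2) nearest=7 d=27 new=(17,3) → add node 8 parent=7 cost=24
14. q=(7,13) nearest=5 d=2 new=(7,13) → add node 9 parent=5 cost=18
15. q=(6,3) nearest=1 d=2 new=(6,3) → blocked by [6,14]×[1,4], reject
16. q=(39,14) nearest=8 d=22 new=(21,7) → add node 10 parent=8 cost=28
17. q=(33,0) nearest=10 d=12 new=(25,3) → add node 11 parent=10 cost=32
18. q=(18,8) nearest=10 d=3 new=(18,8) → add node 12 parent=10 cost=31
19. q=(11,9) nearest=5 d=2 new=(11,9) → add node 13 parent=5 cost=18
20. q=(11,2) nearest=7 d=5 new=(11,3) → blocked by [6,14]×[1,4], reject
21. q=(39,1) nearest=11 d=14 new=(29,1) → blocked by [17,27]×[0,2], reject
22. q=(17,1) nearest=8 d=2 new=(17,1) → blocked by [17,27]×[0,2], reject
23. q=(22,9) nearest=10 d=2 new=(22,9) → add node 14 parent=10 cost=30
24. q=(41,5) nearest=11 d=16 new=(29,5) → add node 15 parent=11 cost=36
25. q=(36,13) nearest=15 d=8 new=(33,9) → blocked by [25,33]×[9,12], reject

Path: 0 1 3 4 5 7 8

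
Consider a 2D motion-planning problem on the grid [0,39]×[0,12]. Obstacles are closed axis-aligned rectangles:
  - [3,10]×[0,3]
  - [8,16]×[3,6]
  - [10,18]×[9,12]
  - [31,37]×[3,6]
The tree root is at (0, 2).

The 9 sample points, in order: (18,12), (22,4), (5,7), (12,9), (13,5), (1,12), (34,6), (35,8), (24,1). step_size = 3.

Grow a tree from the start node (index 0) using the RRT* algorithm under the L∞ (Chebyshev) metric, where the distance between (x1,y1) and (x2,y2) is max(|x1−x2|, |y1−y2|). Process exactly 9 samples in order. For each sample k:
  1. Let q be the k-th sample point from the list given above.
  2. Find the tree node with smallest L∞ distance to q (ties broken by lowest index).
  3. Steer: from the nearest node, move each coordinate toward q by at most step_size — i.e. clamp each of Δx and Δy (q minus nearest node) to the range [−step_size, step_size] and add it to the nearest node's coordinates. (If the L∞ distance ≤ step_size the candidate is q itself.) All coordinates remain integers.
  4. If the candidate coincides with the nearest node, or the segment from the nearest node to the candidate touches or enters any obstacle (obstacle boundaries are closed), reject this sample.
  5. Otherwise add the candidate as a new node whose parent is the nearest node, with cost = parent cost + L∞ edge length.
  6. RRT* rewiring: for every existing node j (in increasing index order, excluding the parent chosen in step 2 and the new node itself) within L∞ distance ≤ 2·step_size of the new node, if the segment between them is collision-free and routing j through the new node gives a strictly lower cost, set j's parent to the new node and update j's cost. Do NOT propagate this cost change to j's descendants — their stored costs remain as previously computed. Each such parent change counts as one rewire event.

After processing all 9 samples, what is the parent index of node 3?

Parent of node 3: 1

1. q=(18,12) nearest=0 d=18 new=(3,5) → add node 1 parent=0 cost=3
2. q=(22,4) nearest=1 d=19 new=(6,4) → add node 2 parent=1 cost=6
3. q=(5,7) nearest=1 d=2 new=(5,7) → add node 3 parent=1 cost=5
4. q=(12,9) nearest=2 d=6 new=(9,7) → blocked by [8,16]×[3,6], reject
5. q=(13,5) nearest=2 d=7 new=(9,5) → blocked by [8,16]×[3,6], reject
6. q=(1,12) nearest=3 d=5 new=(2,10) → add node 4 parent=3 cost=8
7. q=(34,6) nearest=2 d=28 new=(9,6) → blocked by [8,16]×[3,6], reject
8. q=(35,8) nearest=2 d=29 new=(9,7) → blocked by [8,16]×[3,6], reject
9. q=(24,1) nearest=2 d=18 new=(9,1) → blocked by [3,10]×[0,3], reject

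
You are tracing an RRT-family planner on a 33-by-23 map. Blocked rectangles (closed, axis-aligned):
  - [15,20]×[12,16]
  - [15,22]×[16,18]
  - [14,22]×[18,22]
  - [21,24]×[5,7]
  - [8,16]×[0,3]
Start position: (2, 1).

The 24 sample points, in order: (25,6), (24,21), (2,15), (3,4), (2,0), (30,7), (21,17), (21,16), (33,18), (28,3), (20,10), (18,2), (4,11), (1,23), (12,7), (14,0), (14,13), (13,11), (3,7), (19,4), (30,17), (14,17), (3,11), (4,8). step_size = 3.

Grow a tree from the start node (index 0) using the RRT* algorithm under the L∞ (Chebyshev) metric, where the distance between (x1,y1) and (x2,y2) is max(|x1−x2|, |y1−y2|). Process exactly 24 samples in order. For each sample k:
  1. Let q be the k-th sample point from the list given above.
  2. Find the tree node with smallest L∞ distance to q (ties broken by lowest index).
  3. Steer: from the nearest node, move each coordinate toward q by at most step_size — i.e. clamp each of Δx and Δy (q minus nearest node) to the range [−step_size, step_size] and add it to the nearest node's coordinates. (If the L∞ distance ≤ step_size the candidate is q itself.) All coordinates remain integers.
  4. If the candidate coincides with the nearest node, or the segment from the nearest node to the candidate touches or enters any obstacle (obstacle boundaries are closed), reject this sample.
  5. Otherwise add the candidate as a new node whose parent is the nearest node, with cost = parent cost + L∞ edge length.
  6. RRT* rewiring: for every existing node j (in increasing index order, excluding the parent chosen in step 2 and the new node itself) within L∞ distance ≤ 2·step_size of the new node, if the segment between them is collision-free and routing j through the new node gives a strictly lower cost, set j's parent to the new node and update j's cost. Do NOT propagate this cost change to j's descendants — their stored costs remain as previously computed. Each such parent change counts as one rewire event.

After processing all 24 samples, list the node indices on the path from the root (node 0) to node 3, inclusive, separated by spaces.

Path: 0 1 2 3

1. q=(25,6) nearest=0 d=23 new=(5,4) → add node 1 parent=0 cost=3
2. q=(24,21) nearest=1 d=19 new=(8,7) → add node 2 parent=1 cost=6
3. q=(2,15) nearest=2 d=8 new=(5,10) → add node 3 parent=2 cost=9
4. q=(3,4) nearest=1 d=2 new=(3,4) → add node 4 parent=1 cost=5
5. q=(2,0) nearest=0 d=1 new=(2,0) → add node 5 parent=0 cost=1
6. q=(30,7) nearest=2 d=22 new=(11,7) → add node 6 parent=2 cost=9
7. q=(21,17) nearest=6 d=10 new=(14,10) → add node 7 parent=6 cost=12
8. q=(21,16) nearest=7 d=7 new=(17,13) → blocked by [15,20]×[12,16], reject
9. q=(33,18) nearest=7 d=19 new=(17,13) → blocked by [15,20]×[12,16], reject
10. q=(28,3) nearest=7 d=14 new=(17,7) → add node 8 parent=7 cost=15
11. q=(20,10) nearest=8 d=3 new=(20,10) → add node 9 parent=8 cost=18
12. q=(18,2) nearest=8 d=5 new=(18,4) → add node 10 parent=8 cost=18
13. q=(4,11) nearest=3 d=1 new=(4,11) → add node 11 parent=3 cost=10
14. q=(1,23) nearest=11 d=12 new=(1,14) → add node 12 parent=11 cost=13
15. q=(12,7) nearest=6 d=1 new=(12,7) → add node 13 parent=6 cost=10; rewire 10→13 (16<18)
16. q=(14,0) nearest=10 d=4 new=(15,1) → blocked by [8,16]×[0,3], reject
17. q=(14,13) nearest=7 d=3 new=(14,13) → add node 14 parent=7 cost=15
18. q=(13,11) nearest=7 d=1 new=(13,11) → add node 15 parent=7 cost=13
19. q=(3,7) nearest=1 d=3 new=(3,7) → add node 16 parent=1 cost=6
20. q=(19,4) nearest=10 d=1 new=(19,4) → add node 17 parent=10 cost=17
21. q=(30,17) nearest=9 d=10 new=(23,13) → add node 18 parent=9 cost=21
22. q=(14,17) nearest=14 d=4 new=(14,16) → add node 19 parent=14 cost=18
23. q=(3,11) nearest=11 d=1 new=(3,11) → add node 20 parent=11 cost=11
24. q=(4,8) nearest=16 d=1 new=(4,8) → add node 21 parent=16 cost=7; rewire 20→21 (10<11)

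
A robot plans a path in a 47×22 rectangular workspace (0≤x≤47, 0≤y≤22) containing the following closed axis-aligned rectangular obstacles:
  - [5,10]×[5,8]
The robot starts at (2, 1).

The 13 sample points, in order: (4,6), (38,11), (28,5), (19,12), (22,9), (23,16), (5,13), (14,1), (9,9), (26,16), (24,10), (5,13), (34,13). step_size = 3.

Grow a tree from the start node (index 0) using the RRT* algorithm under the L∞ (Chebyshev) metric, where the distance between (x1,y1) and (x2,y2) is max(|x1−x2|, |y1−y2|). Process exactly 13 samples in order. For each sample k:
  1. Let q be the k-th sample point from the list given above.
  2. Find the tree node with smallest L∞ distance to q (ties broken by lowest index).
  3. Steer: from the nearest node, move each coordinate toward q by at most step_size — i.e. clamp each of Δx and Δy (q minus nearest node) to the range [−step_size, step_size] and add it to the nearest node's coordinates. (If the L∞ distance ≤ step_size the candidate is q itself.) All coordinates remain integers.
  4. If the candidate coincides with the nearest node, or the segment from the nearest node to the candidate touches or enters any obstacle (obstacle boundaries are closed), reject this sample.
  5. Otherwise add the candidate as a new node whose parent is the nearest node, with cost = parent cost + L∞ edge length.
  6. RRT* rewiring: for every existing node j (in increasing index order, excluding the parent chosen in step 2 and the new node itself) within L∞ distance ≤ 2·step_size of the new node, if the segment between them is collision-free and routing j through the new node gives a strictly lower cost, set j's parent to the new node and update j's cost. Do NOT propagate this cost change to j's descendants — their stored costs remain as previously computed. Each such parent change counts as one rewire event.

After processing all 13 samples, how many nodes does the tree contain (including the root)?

1. q=(4,6) nearest=0 d=5 new=(4,4) → add node 1 parent=0 cost=3
2. q=(38,11) nearest=1 d=34 new=(7,7) → blocked by [5,10]×[5,8], reject
3. q=(28,5) nearest=1 d=24 new=(7,5) → blocked by [5,10]×[5,8], reject
4. q=(19,12) nearest=1 d=15 new=(7,7) → blocked by [5,10]×[5,8], reject
5. q=(22,9) nearest=1 d=18 new=(7,7) → blocked by [5,10]×[5,8], reject
6. q=(23,16) nearest=1 d=19 new=(7,7) → blocked by [5,10]×[5,8], reject
7. q=(5,13) nearest=1 d=9 new=(5,7) → blocked by [5,10]×[5,8], reject
8. q=(14,1) nearest=1 d=10 new=(7,1) → add node 2 parent=1 cost=6
9. q=(9,9) nearest=1 d=5 new=(7,7) → blocked by [5,10]×[5,8], reject
10. q=(26,16) nearest=2 d=19 new=(10,4) → add node 3 parent=2 cost=9
11. q=(24,10) nearest=3 d=14 new=(13,7) → add node 4 parent=3 cost=12
12. q=(5,13) nearest=4 d=8 new=(10,10) → add node 5 parent=4 cost=15
13. q=(34,13) nearest=4 d=21 new=(16,10) → add node 6 parent=4 cost=15

Node count: 7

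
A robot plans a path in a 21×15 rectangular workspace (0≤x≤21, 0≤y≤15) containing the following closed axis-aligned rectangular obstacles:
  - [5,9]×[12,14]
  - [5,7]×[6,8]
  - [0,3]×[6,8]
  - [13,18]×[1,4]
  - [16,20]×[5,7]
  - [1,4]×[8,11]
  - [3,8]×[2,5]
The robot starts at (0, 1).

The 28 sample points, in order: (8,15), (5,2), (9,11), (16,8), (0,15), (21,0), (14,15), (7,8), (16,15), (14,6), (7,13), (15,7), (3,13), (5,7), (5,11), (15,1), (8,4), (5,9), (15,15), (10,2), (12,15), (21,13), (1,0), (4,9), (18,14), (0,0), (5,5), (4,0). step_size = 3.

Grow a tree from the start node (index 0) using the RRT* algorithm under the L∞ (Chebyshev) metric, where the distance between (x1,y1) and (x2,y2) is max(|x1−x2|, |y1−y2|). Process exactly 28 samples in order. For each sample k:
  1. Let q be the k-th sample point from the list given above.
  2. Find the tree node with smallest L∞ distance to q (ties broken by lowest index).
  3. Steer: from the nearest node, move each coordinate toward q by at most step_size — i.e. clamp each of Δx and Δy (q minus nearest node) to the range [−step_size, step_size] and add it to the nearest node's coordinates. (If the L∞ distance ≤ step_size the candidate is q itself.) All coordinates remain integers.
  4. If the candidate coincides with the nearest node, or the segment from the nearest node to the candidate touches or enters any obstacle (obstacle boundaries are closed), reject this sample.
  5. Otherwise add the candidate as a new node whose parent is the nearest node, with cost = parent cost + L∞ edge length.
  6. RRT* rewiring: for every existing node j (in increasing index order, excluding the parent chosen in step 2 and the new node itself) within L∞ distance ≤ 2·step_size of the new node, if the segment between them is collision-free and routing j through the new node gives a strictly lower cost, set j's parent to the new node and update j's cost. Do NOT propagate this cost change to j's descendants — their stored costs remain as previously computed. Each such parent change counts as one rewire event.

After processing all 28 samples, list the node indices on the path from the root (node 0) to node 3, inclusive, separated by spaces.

1. q=(8,15) nearest=0 d=14 new=(3,4) → blocked by [3,8]×[2,5], reject
2. q=(5,2) nearest=0 d=5 new=(3,2) → blocked by [3,8]×[2,5], reject
3. q=(9,11) nearest=0 d=10 new=(3,4) → blocked by [3,8]×[2,5], reject
4. q=(16,8) nearest=0 d=16 new=(3,4) → blocked by [3,8]×[2,5], reject
5. q=(0,15) nearest=0 d=14 new=(0,4) → add node 1 parent=0 cost=3
6. q=(21,0) nearest=0 d=21 new=(3,0) → add node 2 parent=0 cost=3
7. q=(14,15) nearest=0 d=14 new=(3,4) → blocked by [3,8]×[2,5], reject
8. q=(7,8) nearest=0 d=7 new=(3,4) → blocked by [3,8]×[2,5], reject
9. q=(16,15) nearest=2 d=15 new=(6,3) → blocked by [3,8]×[2,5], reject
10. q=(14,6) nearest=2 d=11 new=(6,3) → blocked by [3,8]×[2,5], reject
11. q=(7,13) nearest=1 d=9 new=(3,7) → blocked by [0,3]×[6,8], reject
12. q=(15,7) nearest=2 d=12 new=(6,3) → blocked by [3,8]×[2,5], reject
13. q=(3,13) nearest=1 d=9 new=(3,7) → blocked by [0,3]×[6,8], reject
14. q=(5,7) nearest=1 d=5 new=(3,7) → blocked by [0,3]×[6,8], reject
15. q=(5,11) nearest=1 d=7 new=(3,7) → blocked by [0,3]×[6,8], reject
16. q=(15,1) nearest=2 d=12 new=(6,1) → add node 3 parent=2 cost=6
17. q=(8,4) nearest=3 d=3 new=(8,4) → blocked by [3,8]×[2,5], reject
18. q=(5,9) nearest=1 d=5 new=(3,7) → blocked by [0,3]×[6,8], reject
19. q=(15,15) nearest=3 d=14 new=(9,4) → blocked by [3,8]×[2,5], reject
20. q=(10,2) nearest=3 d=4 new=(9,2) → add node 4 parent=3 cost=9
21. q=(12,15) nearest=1 d=12 new=(3,7) → blocked by [0,3]×[6,8], reject
22. q=(21,13) nearest=4 d=12 new=(12,5) → add node 5 parent=4 cost=12
23. q=(1,0) nearest=0 d=1 new=(1,0) → add node 6 parent=0 cost=1
24. q=(4,9) nearest=1 d=5 new=(3,7) → blocked by [0,3]×[6,8], reject
25. q=(18,14) nearest=5 d=9 new=(15,8) → add node 7 parent=5 cost=15
26. q=(0,0) nearest=0 d=1 new=(0,0) → add node 8 parent=0 cost=1
27. q=(5,5) nearest=3 d=4 new=(5,4) → blocked by [3,8]×[2,5], reject
28. q=(4,0) nearest=2 d=1 new=(4,0) → add node 9 parent=2 cost=4

Path: 0 2 3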